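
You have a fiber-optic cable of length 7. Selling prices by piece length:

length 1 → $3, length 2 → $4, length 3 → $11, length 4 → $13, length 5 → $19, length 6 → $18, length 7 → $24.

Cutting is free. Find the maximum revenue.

25

Build v[k] bottom-up: v[k] = max over allowed piece i of (p[i] + v[k−i]).
v[1] = 3
v[2] = max(3+3, 4+0) = 6
v[3] = max(3+6, 4+3, 11+0) = 11
v[4] = max(3+11, 4+6, 11+3, 13+0) = 14
v[5] = max(3+14, 4+11, 11+6, 13+3, 19+0) = 19
v[6] = max(3+19, 4+14, 11+11, 13+6, 19+3, 18+0) = 22
v[7] = max(3+22, 4+19, 11+14, …, 18+3, 24+0) = 25
One optimal cutting: 5 + 1 + 1 → $19 + $3 + $3 = $25.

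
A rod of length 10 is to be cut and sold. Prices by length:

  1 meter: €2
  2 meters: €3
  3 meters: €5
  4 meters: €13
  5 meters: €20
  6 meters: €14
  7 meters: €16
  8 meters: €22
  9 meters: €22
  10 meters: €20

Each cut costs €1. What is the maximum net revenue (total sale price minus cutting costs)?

39

Consider every possible first cut. v[k] is the best of p[i]+v[k−i] over all sellable i≤k, charging 1 whenever i<k.
v[1] = 2
v[2] = 3  (first piece 1, then v[1]=2)
v[3] = 5
v[4] = 13
v[5] = 20
v[6] = 21  (first piece 1, then v[5]=20)
v[7] = 22  (first piece 1, then v[6]=21)
v[8] = 25  (first piece 4, then v[4]=13)
v[9] = 32  (first piece 4, then v[5]=20)
v[10] = 39  (first piece 5, then v[5]=20)
One optimal plan: pieces 5 + 5 (1 cut) → €40 − €1 = €39.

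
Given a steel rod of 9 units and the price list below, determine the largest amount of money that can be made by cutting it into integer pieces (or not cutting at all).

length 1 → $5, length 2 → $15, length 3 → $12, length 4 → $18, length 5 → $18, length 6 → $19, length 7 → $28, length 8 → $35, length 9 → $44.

Let r[k] be the best obtainable value from length k. For each k, try every first piece i and keep the best of price[i] + r[k−i].
r[1] = 5
r[2] = 15
r[3] = 20  (first piece 1, then r[2]=15)
r[4] = 30  (first piece 2, then r[2]=15)
r[5] = 35  (first piece 1, then r[4]=30)
r[6] = 45  (first piece 2, then r[4]=30)
r[7] = 50  (first piece 1, then r[6]=45)
r[8] = 60  (first piece 2, then r[6]=45)
r[9] = 65  (first piece 1, then r[8]=60)
One optimal cutting: 2 + 2 + 2 + 2 + 1 → $15 + $15 + $15 + $15 + $5 = $65.

65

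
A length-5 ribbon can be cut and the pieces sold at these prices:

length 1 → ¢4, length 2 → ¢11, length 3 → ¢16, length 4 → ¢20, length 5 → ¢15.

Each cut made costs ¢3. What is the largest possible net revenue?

Consider every possible first cut. net[k] is the best of p[i]+net[k−i] over all sellable i≤k, charging 3 whenever i<k.
net[1] = 4
net[2] = max(4+4-3, 11+0) = 11
net[3] = max(4+11-3, 11+4-3, 16+0) = 16
net[4] = max(4+16-3, 11+11-3, 16+4-3, 20+0) = 20
net[5] = max(4+20-3, 11+16-3, 16+11-3, 20+4-3, 15+0) = 24
One optimal plan: pieces 3 + 2 (1 cut) → ¢27 − ¢3 = ¢24.

24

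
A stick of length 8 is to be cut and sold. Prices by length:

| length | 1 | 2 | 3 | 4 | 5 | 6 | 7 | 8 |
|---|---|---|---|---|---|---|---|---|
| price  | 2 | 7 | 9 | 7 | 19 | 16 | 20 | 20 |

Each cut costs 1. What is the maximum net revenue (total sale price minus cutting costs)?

27

Build v[k] bottom-up: v[k] = max over allowed piece i of (p[i] + v[k−i]) − 1 per cut.
v[1] = 2
v[2] = max(2+2-1, 7+0) = 7
v[3] = max(2+7-1, 7+2-1, 9+0) = 9
v[4] = max(2+9-1, 7+7-1, 9+2-1, 7+0) = 13
v[5] = max(2+13-1, 7+9-1, 9+7-1, 7+2-1, 19+0) = 19
v[6] = max(2+19-1, 7+13-1, 9+9-1, 7+7-1, 19+2-1, 16+0) = 20
v[7] = max(2+20-1, 7+19-1, 9+13-1, …, 16+2-1, 20+0) = 25
v[8] = max(2+25-1, 7+20-1, 9+19-1, …, 20+2-1, 20+0) = 27
One optimal plan: pieces 5 + 3 (1 cut) → 28 − 1 = 27.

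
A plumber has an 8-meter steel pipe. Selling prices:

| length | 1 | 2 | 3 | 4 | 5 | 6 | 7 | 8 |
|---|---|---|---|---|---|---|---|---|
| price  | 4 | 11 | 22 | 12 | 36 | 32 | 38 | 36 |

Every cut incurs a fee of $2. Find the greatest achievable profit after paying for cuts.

56

Consider every possible first cut. net[k] is the best of p[i]+net[k−i] over all sellable i≤k, charging 2 whenever i<k.
net[1] = 4
net[2] = 11
net[3] = 22
net[4] = 24  (first piece 1, then net[3]=22)
net[5] = 36
net[6] = 42  (first piece 3, then net[3]=22)
net[7] = 45  (first piece 2, then net[5]=36)
net[8] = 56  (first piece 3, then net[5]=36)
One optimal plan: pieces 5 + 3 (1 cut) → $58 − $2 = $56.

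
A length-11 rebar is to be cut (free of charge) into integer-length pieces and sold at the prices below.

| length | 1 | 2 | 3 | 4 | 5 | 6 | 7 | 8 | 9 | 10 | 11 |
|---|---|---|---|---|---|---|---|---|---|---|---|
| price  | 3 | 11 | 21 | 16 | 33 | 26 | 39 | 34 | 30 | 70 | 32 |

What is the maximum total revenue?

Consider every possible first cut. R[k] is the best of p[i]+R[k−i] over all sellable i≤k.
R[1] = 3
R[2] = max(3+3, 11+0) = 11
R[3] = max(3+11, 11+3, 21+0) = 21
R[4] = max(3+21, 11+11, 21+3, 16+0) = 24
R[5] = max(3+24, 11+21, 21+11, 16+3, 33+0) = 33
R[6] = max(3+33, 11+24, 21+21, 16+11, 33+3, 26+0) = 42
R[7] = max(3+42, 11+33, 21+24, …, 26+3, 39+0) = 45
R[8] = max(3+45, 11+42, 21+33, …, 39+3, 34+0) = 54
R[9] = max(3+54, 11+45, 21+42, …, 34+3, 30+0) = 63
R[10] = max(3+63, 11+54, 21+45, …, 30+3, 70+0) = 70
R[11] = max(3+70, 11+63, 21+54, …, 70+3, 32+0) = 75
One optimal cutting: 5 + 3 + 3 → ₹33 + ₹21 + ₹21 = ₹75.

75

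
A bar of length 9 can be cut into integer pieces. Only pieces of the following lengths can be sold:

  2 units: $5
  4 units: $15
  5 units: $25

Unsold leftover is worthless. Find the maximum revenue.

Consider every possible first cut. f[k] is the best of p[i]+f[k−i] over all sellable i≤k.
f[1] = 0
f[2] = 5
f[3] = 5
f[4] = max(5+5, 15+0) = 15
f[5] = max(5+5, 15+0, 25+0) = 25
f[6] = max(5+15, 15+5, 25+0) = 25
f[7] = max(5+25, 15+5, 25+5) = 30
f[8] = max(5+25, 15+15, 25+5) = 30
f[9] = max(5+30, 15+25, 25+15) = 40
One optimal cutting: 5 + 4 → $40.

40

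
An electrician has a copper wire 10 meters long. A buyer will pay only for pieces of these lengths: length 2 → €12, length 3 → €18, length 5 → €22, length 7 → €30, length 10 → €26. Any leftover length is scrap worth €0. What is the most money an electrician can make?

60

Let best[k] be the best obtainable value from length k. For each k, try every first piece i and keep the best of price[i] + best[k−i].
best[1] = 0
best[2] = 12
best[3] = 18
best[4] = 24  (first piece 2, then best[2]=12)
best[5] = 30  (first piece 2, then best[3]=18)
best[6] = 36  (first piece 2, then best[4]=24)
best[7] = 42  (first piece 2, then best[5]=30)
best[8] = 48  (first piece 2, then best[6]=36)
best[9] = 54  (first piece 2, then best[7]=42)
best[10] = 60  (first piece 2, then best[8]=48)
One optimal cutting: 2 + 2 + 2 + 2 + 2 → €60.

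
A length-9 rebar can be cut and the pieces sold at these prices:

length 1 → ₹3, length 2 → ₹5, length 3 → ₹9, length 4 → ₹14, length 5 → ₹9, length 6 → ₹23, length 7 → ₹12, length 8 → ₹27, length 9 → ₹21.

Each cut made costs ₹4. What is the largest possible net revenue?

Build v[k] bottom-up: v[k] = max over allowed piece i of (p[i] + v[k−i]) − 4 per cut.
v[1] = 3
v[2] = max(3+3-4, 5+0) = 5
v[3] = max(3+5-4, 5+3-4, 9+0) = 9
v[4] = max(3+9-4, 5+5-4, 9+3-4, 14+0) = 14
v[5] = max(3+14-4, 5+9-4, 9+5-4, 14+3-4, 9+0) = 13
v[6] = max(3+13-4, 5+14-4, 9+9-4, 14+5-4, 9+3-4, 23+0) = 23
v[7] = max(3+23-4, 5+13-4, 9+14-4, …, 23+3-4, 12+0) = 22
v[8] = max(3+22-4, 5+23-4, 9+13-4, …, 12+3-4, 27+0) = 27
v[9] = max(3+27-4, 5+22-4, 9+23-4, …, 27+3-4, 21+0) = 28
One optimal plan: pieces 6 + 3 (1 cut) → ₹32 − ₹4 = ₹28.

28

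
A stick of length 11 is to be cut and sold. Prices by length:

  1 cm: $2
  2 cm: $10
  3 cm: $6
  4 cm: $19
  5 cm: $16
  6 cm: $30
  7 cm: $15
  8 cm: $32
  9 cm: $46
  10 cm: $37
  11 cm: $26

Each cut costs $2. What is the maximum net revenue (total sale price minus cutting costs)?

Build v[k] bottom-up: v[k] = max over allowed piece i of (p[i] + v[k−i]) − 2 per cut.
v[1] = 2
v[2] = 10
v[3] = 10  (first piece 1, then v[2]=10)
v[4] = 19
v[5] = 19  (first piece 1, then v[4]=19)
v[6] = 30
v[7] = 30  (first piece 1, then v[6]=30)
v[8] = 38  (first piece 2, then v[6]=30)
v[9] = 46
v[10] = 47  (first piece 4, then v[6]=30)
v[11] = 54  (first piece 2, then v[9]=46)
One optimal plan: pieces 9 + 2 (1 cut) → $56 − $2 = $54.

54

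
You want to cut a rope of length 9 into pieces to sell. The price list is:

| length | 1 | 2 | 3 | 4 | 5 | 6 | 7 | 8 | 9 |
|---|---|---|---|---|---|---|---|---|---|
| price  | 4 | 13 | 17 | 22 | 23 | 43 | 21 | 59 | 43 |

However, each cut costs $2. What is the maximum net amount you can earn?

Consider every possible first cut. net[k] is the best of p[i]+net[k−i] over all sellable i≤k, charging 2 whenever i<k.
net[1] = 4
net[2] = max(4+4-2, 13+0) = 13
net[3] = max(4+13-2, 13+4-2, 17+0) = 17
net[4] = max(4+17-2, 13+13-2, 17+4-2, 22+0) = 24
net[5] = max(4+24-2, 13+17-2, 17+13-2, 22+4-2, 23+0) = 28
net[6] = max(4+28-2, 13+24-2, 17+17-2, 22+13-2, 23+4-2, 43+0) = 43
net[7] = max(4+43-2, 13+28-2, 17+24-2, …, 43+4-2, 21+0) = 45
net[8] = max(4+45-2, 13+43-2, 17+28-2, …, 21+4-2, 59+0) = 59
net[9] = max(4+59-2, 13+45-2, 17+43-2, …, 59+4-2, 43+0) = 61
One optimal plan: pieces 8 + 1 (1 cut) → $63 − $2 = $61.

61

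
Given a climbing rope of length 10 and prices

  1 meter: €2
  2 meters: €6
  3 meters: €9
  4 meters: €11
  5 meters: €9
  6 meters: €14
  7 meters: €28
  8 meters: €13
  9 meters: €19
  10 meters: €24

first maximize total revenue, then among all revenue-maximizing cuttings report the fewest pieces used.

Consider every possible first cut. r[k] is the best of p[i]+r[k−i] over all sellable i≤k.
r[1] = 2
r[2] = max(2+2, 6+0) = 6
r[3] = max(2+6, 6+2, 9+0) = 9
r[4] = max(2+9, 6+6, 9+2, 11+0) = 12
r[5] = max(2+12, 6+9, 9+6, 11+2, 9+0) = 15
r[6] = max(2+15, 6+12, 9+9, 11+6, 9+2, 14+0) = 18
r[7] = max(2+18, 6+15, 9+12, …, 14+2, 28+0) = 28
r[8] = max(2+28, 6+18, 9+15, …, 28+2, 13+0) = 30
r[9] = max(2+30, 6+28, 9+18, …, 13+2, 19+0) = 34
r[10] = max(2+34, 6+30, 9+28, …, 19+2, 24+0) = 37
Maximum revenue is €37.
Now minimize piece count subject to staying optimal: for each k, pieces[k] = 1 + min over i with p[i]+r[k−i]=r[k] of pieces[k−i].
pieces[7] = 1
pieces[8] = 2
pieces[9] = 2
pieces[10] = 2

2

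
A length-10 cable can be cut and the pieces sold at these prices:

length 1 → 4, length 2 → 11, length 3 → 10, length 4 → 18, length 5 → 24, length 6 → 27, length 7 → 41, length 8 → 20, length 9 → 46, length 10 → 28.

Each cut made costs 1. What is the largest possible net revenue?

Build v[k] bottom-up: v[k] = max over allowed piece i of (p[i] + v[k−i]) − 1 per cut.
v[1] = 4
v[2] = max(4+4-1, 11+0) = 11
v[3] = max(4+11-1, 11+4-1, 10+0) = 14
v[4] = max(4+14-1, 11+11-1, 10+4-1, 18+0) = 21
v[5] = max(4+21-1, 11+14-1, 10+11-1, 18+4-1, 24+0) = 24
v[6] = max(4+24-1, 11+21-1, 10+14-1, 18+11-1, 24+4-1, 27+0) = 31
v[7] = max(4+31-1, 11+24-1, 10+21-1, …, 27+4-1, 41+0) = 41
v[8] = max(4+41-1, 11+31-1, 10+24-1, …, 41+4-1, 20+0) = 44
v[9] = max(4+44-1, 11+41-1, 10+31-1, …, 20+4-1, 46+0) = 51
v[10] = max(4+51-1, 11+44-1, 10+41-1, …, 46+4-1, 28+0) = 54
One optimal plan: pieces 7 + 2 + 1 (2 cuts) → 56 − 2 = 54.

54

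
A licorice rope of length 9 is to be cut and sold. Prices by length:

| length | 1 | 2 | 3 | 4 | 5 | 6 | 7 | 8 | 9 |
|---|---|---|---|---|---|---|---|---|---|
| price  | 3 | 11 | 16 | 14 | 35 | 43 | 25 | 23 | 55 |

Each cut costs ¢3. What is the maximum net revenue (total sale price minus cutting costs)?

Let r[k] be the best obtainable value from length k. For each k, try every first piece i and keep the best of price[i] + r[k−i] minus the 3 cut fee when i<k.
r[1] = 3
r[2] = max(3+3-3, 11+0) = 11
r[3] = max(3+11-3, 11+3-3, 16+0) = 16
r[4] = max(3+16-3, 11+11-3, 16+3-3, 14+0) = 19
r[5] = max(3+19-3, 11+16-3, 16+11-3, 14+3-3, 35+0) = 35
r[6] = max(3+35-3, 11+19-3, 16+16-3, 14+11-3, 35+3-3, 43+0) = 43
r[7] = max(3+43-3, 11+35-3, 16+19-3, …, 43+3-3, 25+0) = 43
r[8] = max(3+43-3, 11+43-3, 16+35-3, …, 25+3-3, 23+0) = 51
r[9] = max(3+51-3, 11+43-3, 16+43-3, …, 23+3-3, 55+0) = 56
One optimal plan: pieces 6 + 3 (1 cut) → ¢59 − ¢3 = ¢56.

56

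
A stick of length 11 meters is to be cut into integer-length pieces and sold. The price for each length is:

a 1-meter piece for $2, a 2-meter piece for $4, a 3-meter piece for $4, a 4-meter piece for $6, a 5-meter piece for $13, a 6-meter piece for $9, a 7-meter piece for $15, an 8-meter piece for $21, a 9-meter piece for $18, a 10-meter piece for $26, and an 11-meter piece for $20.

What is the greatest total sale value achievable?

28

Build best[k] bottom-up: best[k] = max over allowed piece i of (p[i] + best[k−i]).
best[1] = 2
best[2] = max(2+2, 4+0) = 4
best[3] = max(2+4, 4+2, 4+0) = 6
best[4] = max(2+6, 4+4, 4+2, 6+0) = 8
best[5] = max(2+8, 4+6, 4+4, 6+2, 13+0) = 13
best[6] = max(2+13, 4+8, 4+6, 6+4, 13+2, 9+0) = 15
best[7] = max(2+15, 4+13, 4+8, …, 9+2, 15+0) = 17
best[8] = max(2+17, 4+15, 4+13, …, 15+2, 21+0) = 21
best[9] = max(2+21, 4+17, 4+15, …, 21+2, 18+0) = 23
best[10] = max(2+23, 4+21, 4+17, …, 18+2, 26+0) = 26
best[11] = max(2+26, 4+23, 4+21, …, 26+2, 20+0) = 28
One optimal cutting: 5 + 5 + 1 → $13 + $13 + $2 = $28.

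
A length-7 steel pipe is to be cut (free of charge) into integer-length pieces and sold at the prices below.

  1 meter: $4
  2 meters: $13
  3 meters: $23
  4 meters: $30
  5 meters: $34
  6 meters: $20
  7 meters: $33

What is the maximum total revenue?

53

Build v[k] bottom-up: v[k] = max over allowed piece i of (p[i] + v[k−i]).
v[1] = 4
v[2] = max(4+4, 13+0) = 13
v[3] = max(4+13, 13+4, 23+0) = 23
v[4] = max(4+23, 13+13, 23+4, 30+0) = 30
v[5] = max(4+30, 13+23, 23+13, 30+4, 34+0) = 36
v[6] = max(4+36, 13+30, 23+23, 30+13, 34+4, 20+0) = 46
v[7] = max(4+46, 13+36, 23+30, …, 20+4, 33+0) = 53
One optimal cutting: 4 + 3 → $30 + $23 = $53.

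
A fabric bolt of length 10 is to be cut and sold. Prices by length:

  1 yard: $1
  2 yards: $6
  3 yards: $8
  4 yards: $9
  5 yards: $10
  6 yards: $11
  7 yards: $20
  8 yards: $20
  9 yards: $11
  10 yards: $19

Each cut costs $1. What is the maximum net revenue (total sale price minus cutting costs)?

27

Consider every possible first cut. net[k] is the best of p[i]+net[k−i] over all sellable i≤k, charging 1 whenever i<k.
net[1] = 1
net[2] = 6
net[3] = 8
net[4] = 11  (first piece 2, then net[2]=6)
net[5] = 13  (first piece 2, then net[3]=8)
net[6] = 16  (first piece 2, then net[4]=11)
net[7] = 20
net[8] = 21  (first piece 2, then net[6]=16)
net[9] = 25  (first piece 2, then net[7]=20)
net[10] = 27  (first piece 3, then net[7]=20)
One optimal plan: pieces 7 + 3 (1 cut) → $28 − $1 = $27.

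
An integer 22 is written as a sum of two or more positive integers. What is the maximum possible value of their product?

Define f[k] = max over 1≤i<k of i · max(k−i, f[k−i]); the inner max lets the remainder stay uncut if that's better.
f[2] = 1×max(1,0) = 1×1 = 1
f[3] = 1×max(2,1) = 1×2 = 2
f[4] = 2×max(2,1) = 2×2 = 4
f[5] = 2×max(3,2) = 2×3 = 6
f[6] = 3×max(3,2) = 3×3 = 9
f[7] = 2×max(5,6) = 2×6 = 12
f[8] = 2×max(6,9) = 2×9 = 18
f[9] = 3×max(6,9) = 3×9 = 27
f[10] = 2×max(8,18) = 2×18 = 36
f[11] = 2×max(9,27) = 2×27 = 54
f[12] = 3×max(9,27) = 3×27 = 81
f[13] = 2×max(11,54) = 2×54 = 108
f[14] = 2×max(12,81) = 2×81 = 162
f[15] = 3×max(12,81) = 3×81 = 243
f[16] = 2×max(14,162) = 2×162 = 324
f[17] = 2×max(15,243) = 2×243 = 486
f[18] = 3×max(15,243) = 3×243 = 729
f[19] = 2×max(17,486) = 2×486 = 972
f[20] = 2×max(18,729) = 2×729 = 1458
f[21] = 3×max(18,729) = 3×729 = 2187
f[22] = 2×max(20,1458) = 2×1458 = 2916
One optimal split: 3 + 3 + 3 + 3 + 3 + 3 + 2 + 2; product 3×3×3×3×3×3×2×2 = 2916.

2916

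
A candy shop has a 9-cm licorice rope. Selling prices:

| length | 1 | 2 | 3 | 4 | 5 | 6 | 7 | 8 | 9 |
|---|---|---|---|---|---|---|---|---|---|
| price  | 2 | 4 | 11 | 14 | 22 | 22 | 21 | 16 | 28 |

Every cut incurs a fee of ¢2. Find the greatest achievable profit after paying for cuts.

Build r[k] bottom-up: r[k] = max over allowed piece i of (p[i] + r[k−i]) − 2 per cut.
r[1] = 2
r[2] = max(2+2-2, 4+0) = 4
r[3] = max(2+4-2, 4+2-2, 11+0) = 11
r[4] = max(2+11-2, 4+4-2, 11+2-2, 14+0) = 14
r[5] = max(2+14-2, 4+11-2, 11+4-2, 14+2-2, 22+0) = 22
r[6] = max(2+22-2, 4+14-2, 11+11-2, 14+4-2, 22+2-2, 22+0) = 22
r[7] = max(2+22-2, 4+22-2, 11+14-2, …, 22+2-2, 21+0) = 24
r[8] = max(2+24-2, 4+22-2, 11+22-2, …, 21+2-2, 16+0) = 31
r[9] = max(2+31-2, 4+24-2, 11+22-2, …, 16+2-2, 28+0) = 34
One optimal plan: pieces 5 + 4 (1 cut) → ¢36 − ¢2 = ¢34.

34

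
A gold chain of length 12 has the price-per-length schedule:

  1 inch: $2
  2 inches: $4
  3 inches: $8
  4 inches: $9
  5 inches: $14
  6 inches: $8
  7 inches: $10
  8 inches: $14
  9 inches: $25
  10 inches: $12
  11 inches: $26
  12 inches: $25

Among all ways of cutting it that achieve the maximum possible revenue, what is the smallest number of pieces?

2

Let r[k] be the best obtainable value from length k. For each k, try every first piece i and keep the best of price[i] + r[k−i].
r[1] = 2
r[2] = max(2+2, 4+0) = 4
r[3] = max(2+4, 4+2, 8+0) = 8
r[4] = max(2+8, 4+4, 8+2, 9+0) = 10
r[5] = max(2+10, 4+8, 8+4, 9+2, 14+0) = 14
r[6] = max(2+14, 4+10, 8+8, 9+4, 14+2, 8+0) = 16
r[7] = max(2+16, 4+14, 8+10, …, 8+2, 10+0) = 18
r[8] = max(2+18, 4+16, 8+14, …, 10+2, 14+0) = 22
r[9] = max(2+22, 4+18, 8+16, …, 14+2, 25+0) = 25
r[10] = max(2+25, 4+22, 8+18, …, 25+2, 12+0) = 28
r[11] = max(2+28, 4+25, 8+22, …, 12+2, 26+0) = 30
r[12] = max(2+30, 4+28, 8+25, …, 26+2, 25+0) = 33
Maximum revenue is $33.
Now minimize piece count subject to staying optimal: for each k, pieces[k] = 1 + min over i with p[i]+r[k−i]=r[k] of pieces[k−i].
pieces[9] = 1
pieces[10] = 2
pieces[11] = 3
pieces[12] = 2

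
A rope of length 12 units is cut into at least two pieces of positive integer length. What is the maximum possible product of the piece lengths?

81

Let prod[k] be the best product for length k (with at least one cut). For each first piece i, the rest contributes max(k−i, prod[k−i]).
prod[2] = 1×max(1,0) = 1×1 = 1
prod[3] = 1×max(2,1) = 1×2 = 2
prod[4] = 2×max(2,1) = 2×2 = 4
prod[5] = 2×max(3,2) = 2×3 = 6
prod[6] = 3×max(3,2) = 3×3 = 9
prod[7] = 2×max(5,6) = 2×6 = 12
prod[8] = 2×max(6,9) = 2×9 = 18
prod[9] = 3×max(6,9) = 3×9 = 27
prod[10] = 2×max(8,18) = 2×18 = 36
prod[11] = 2×max(9,27) = 2×27 = 54
prod[12] = 3×max(9,27) = 3×27 = 81
One optimal split: 3 + 3 + 3 + 3; product 3×3×3×3 = 81.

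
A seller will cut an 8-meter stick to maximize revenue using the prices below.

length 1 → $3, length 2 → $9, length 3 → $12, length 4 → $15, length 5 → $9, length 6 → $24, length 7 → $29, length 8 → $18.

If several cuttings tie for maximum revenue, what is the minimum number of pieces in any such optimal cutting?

4

Consider every possible first cut. r[k] is the best of p[i]+r[k−i] over all sellable i≤k.
r[1] = 3
r[2] = max(3+3, 9+0) = 9
r[3] = max(3+9, 9+3, 12+0) = 12
r[4] = max(3+12, 9+9, 12+3, 15+0) = 18
r[5] = max(3+18, 9+12, 12+9, 15+3, 9+0) = 21
r[6] = max(3+21, 9+18, 12+12, 15+9, 9+3, 24+0) = 27
r[7] = max(3+27, 9+21, 12+18, …, 24+3, 29+0) = 30
r[8] = max(3+30, 9+27, 12+21, …, 29+3, 18+0) = 36
Maximum revenue is $36.
Now minimize piece count subject to staying optimal: for each k, pieces[k] = 1 + min over i with p[i]+r[k−i]=r[k] of pieces[k−i].
pieces[5] = 2
pieces[6] = 3
pieces[7] = 3
pieces[8] = 4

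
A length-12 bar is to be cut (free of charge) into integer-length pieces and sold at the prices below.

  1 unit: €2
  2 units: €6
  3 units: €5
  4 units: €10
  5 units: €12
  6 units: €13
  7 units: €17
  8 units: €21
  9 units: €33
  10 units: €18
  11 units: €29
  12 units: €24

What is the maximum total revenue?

41

Let R[k] be the best obtainable value from length k. For each k, try every first piece i and keep the best of price[i] + R[k−i].
R[1] = 2
R[2] = 6
R[3] = 8  (first piece 1, then R[2]=6)
R[4] = 12  (first piece 2, then R[2]=6)
R[5] = 14  (first piece 1, then R[4]=12)
R[6] = 18  (first piece 2, then R[4]=12)
R[7] = 20  (first piece 1, then R[6]=18)
R[8] = 24  (first piece 2, then R[6]=18)
R[9] = 33
R[10] = 35  (first piece 1, then R[9]=33)
R[11] = 39  (first piece 2, then R[9]=33)
R[12] = 41  (first piece 1, then R[11]=39)
One optimal cutting: 9 + 2 + 1 → €33 + €6 + €2 = €41.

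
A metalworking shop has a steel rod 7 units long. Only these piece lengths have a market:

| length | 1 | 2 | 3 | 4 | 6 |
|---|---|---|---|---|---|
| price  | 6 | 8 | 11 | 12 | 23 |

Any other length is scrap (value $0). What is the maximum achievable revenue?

Build best[k] bottom-up: best[k] = max over allowed piece i of (p[i] + best[k−i]).
best[1] = 6
best[2] = max(6+6, 8+0) = 12
best[3] = max(6+12, 8+6, 11+0) = 18
best[4] = max(6+18, 8+12, 11+6, 12+0) = 24
best[5] = max(6+24, 8+18, 11+12, 12+6) = 30
best[6] = max(6+30, 8+24, 11+18, 12+12, 23+0) = 36
best[7] = max(6+36, 8+30, 11+24, 12+18, 23+6) = 42
One optimal cutting: 1 + 1 + 1 + 1 + 1 + 1 + 1 → $42.

42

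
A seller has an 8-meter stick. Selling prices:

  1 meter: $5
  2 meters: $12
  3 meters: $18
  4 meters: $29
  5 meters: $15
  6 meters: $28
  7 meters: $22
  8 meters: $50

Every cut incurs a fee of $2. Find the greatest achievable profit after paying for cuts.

Build r[k] bottom-up: r[k] = max over allowed piece i of (p[i] + r[k−i]) − 2 per cut.
r[1] = 5
r[2] = 12
r[3] = 18
r[4] = 29
r[5] = 32  (first piece 1, then r[4]=29)
r[6] = 39  (first piece 2, then r[4]=29)
r[7] = 45  (first piece 3, then r[4]=29)
r[8] = 56  (first piece 4, then r[4]=29)
One optimal plan: pieces 4 + 4 (1 cut) → $58 − $2 = $56.

56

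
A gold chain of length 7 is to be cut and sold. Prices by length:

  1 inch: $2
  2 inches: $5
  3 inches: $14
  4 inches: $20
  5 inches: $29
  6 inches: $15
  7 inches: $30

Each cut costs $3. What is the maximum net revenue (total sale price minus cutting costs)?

31

Consider every possible first cut. r[k] is the best of p[i]+r[k−i] over all sellable i≤k, charging 3 whenever i<k.
r[1] = 2
r[2] = max(2+2-3, 5+0) = 5
r[3] = max(2+5-3, 5+2-3, 14+0) = 14
r[4] = max(2+14-3, 5+5-3, 14+2-3, 20+0) = 20
r[5] = max(2+20-3, 5+14-3, 14+5-3, 20+2-3, 29+0) = 29
r[6] = max(2+29-3, 5+20-3, 14+14-3, 20+5-3, 29+2-3, 15+0) = 28
r[7] = max(2+28-3, 5+29-3, 14+20-3, …, 15+2-3, 30+0) = 31
One optimal plan: pieces 5 + 2 (1 cut) → $34 − $3 = $31.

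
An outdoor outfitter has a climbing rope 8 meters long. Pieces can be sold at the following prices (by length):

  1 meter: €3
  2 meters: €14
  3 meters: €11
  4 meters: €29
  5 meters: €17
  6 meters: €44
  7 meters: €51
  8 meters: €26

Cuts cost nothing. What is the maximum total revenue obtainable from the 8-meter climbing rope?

58

Let v[k] be the best obtainable value from length k. For each k, try every first piece i and keep the best of price[i] + v[k−i].
v[1] = 3
v[2] = max(3+3, 14+0) = 14
v[3] = max(3+14, 14+3, 11+0) = 17
v[4] = max(3+17, 14+14, 11+3, 29+0) = 29
v[5] = max(3+29, 14+17, 11+14, 29+3, 17+0) = 32
v[6] = max(3+32, 14+29, 11+17, 29+14, 17+3, 44+0) = 44
v[7] = max(3+44, 14+32, 11+29, …, 44+3, 51+0) = 51
v[8] = max(3+51, 14+44, 11+32, …, 51+3, 26+0) = 58
One optimal cutting: 6 + 2 → €44 + €14 = €58.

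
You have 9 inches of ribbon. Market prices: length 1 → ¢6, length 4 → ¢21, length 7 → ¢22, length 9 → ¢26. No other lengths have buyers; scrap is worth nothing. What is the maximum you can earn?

54

Consider every possible first cut. r[k] is the best of p[i]+r[k−i] over all sellable i≤k.
r[1] = 6
r[2] = 12  (first piece 1, then r[1]=6)
r[3] = 18  (first piece 1, then r[2]=12)
r[4] = 24  (first piece 1, then r[3]=18)
r[5] = 30  (first piece 1, then r[4]=24)
r[6] = 36  (first piece 1, then r[5]=30)
r[7] = 42  (first piece 1, then r[6]=36)
r[8] = 48  (first piece 1, then r[7]=42)
r[9] = 54  (first piece 1, then r[8]=48)
One optimal cutting: 1 + 1 + 1 + 1 + 1 + 1 + 1 + 1 + 1 → ¢54.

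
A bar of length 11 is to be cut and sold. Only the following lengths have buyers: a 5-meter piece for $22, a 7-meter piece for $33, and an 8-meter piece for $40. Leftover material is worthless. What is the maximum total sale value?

Let r[k] be the best obtainable value from length k. For each k, try every first piece i and keep the best of price[i] + r[k−i].
r[1] = 0
r[2] = 0
r[3] = 0
r[4] = 0
r[5] = 22
r[6] = 22
r[7] = 33
r[8] = 40
r[9] = 40
r[10] = 44  (first piece 5, then r[5]=22)
r[11] = 44
One optimal cutting: pieces 5 + 5 with 1 meter of scrap → $44.

44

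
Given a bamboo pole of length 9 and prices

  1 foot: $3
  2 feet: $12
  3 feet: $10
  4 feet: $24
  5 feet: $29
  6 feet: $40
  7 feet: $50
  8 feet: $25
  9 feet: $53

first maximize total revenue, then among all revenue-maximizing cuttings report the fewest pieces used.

2

Consider every possible first cut. r[k] is the best of p[i]+r[k−i] over all sellable i≤k.
r[1] = 3
r[2] = max(3+3, 12+0) = 12
r[3] = max(3+12, 12+3, 10+0) = 15
r[4] = max(3+15, 12+12, 10+3, 24+0) = 24
r[5] = max(3+24, 12+15, 10+12, 24+3, 29+0) = 29
r[6] = max(3+29, 12+24, 10+15, 24+12, 29+3, 40+0) = 40
r[7] = max(3+40, 12+29, 10+24, …, 40+3, 50+0) = 50
r[8] = max(3+50, 12+40, 10+29, …, 50+3, 25+0) = 53
r[9] = max(3+53, 12+50, 10+40, …, 25+3, 53+0) = 62
Maximum revenue is $62.
Now minimize piece count subject to staying optimal: for each k, pieces[k] = 1 + min over i with p[i]+r[k−i]=r[k] of pieces[k−i].
pieces[6] = 1
pieces[7] = 1
pieces[8] = 2
pieces[9] = 2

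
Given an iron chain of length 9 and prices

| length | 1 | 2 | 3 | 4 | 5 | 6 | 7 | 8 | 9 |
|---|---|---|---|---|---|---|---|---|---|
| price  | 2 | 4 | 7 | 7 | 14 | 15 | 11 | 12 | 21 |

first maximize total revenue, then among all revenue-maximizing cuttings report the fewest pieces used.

Build r[k] bottom-up: r[k] = max over allowed piece i of (p[i] + r[k−i]).
r[1] = 2
r[2] = max(2+2, 4+0) = 4
r[3] = max(2+4, 4+2, 7+0) = 7
r[4] = max(2+7, 4+4, 7+2, 7+0) = 9
r[5] = max(2+9, 4+7, 7+4, 7+2, 14+0) = 14
r[6] = max(2+14, 4+9, 7+7, 7+4, 14+2, 15+0) = 16
r[7] = max(2+16, 4+14, 7+9, …, 15+2, 11+0) = 18
r[8] = max(2+18, 4+16, 7+14, …, 11+2, 12+0) = 21
r[9] = max(2+21, 4+18, 7+16, …, 12+2, 21+0) = 23
Maximum revenue is $23.
Now minimize piece count subject to staying optimal: for each k, pieces[k] = 1 + min over i with p[i]+r[k−i]=r[k] of pieces[k−i].
pieces[6] = 2
pieces[7] = 2
pieces[8] = 2
pieces[9] = 3

3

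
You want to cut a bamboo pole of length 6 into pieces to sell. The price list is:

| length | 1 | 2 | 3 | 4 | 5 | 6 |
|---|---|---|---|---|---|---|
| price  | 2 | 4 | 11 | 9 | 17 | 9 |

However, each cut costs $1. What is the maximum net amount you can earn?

21

Consider every possible first cut. v[k] is the best of p[i]+v[k−i] over all sellable i≤k, charging 1 whenever i<k.
v[1] = 2
v[2] = max(2+2-1, 4+0) = 4
v[3] = max(2+4-1, 4+2-1, 11+0) = 11
v[4] = max(2+11-1, 4+4-1, 11+2-1, 9+0) = 12
v[5] = max(2+12-1, 4+11-1, 11+4-1, 9+2-1, 17+0) = 17
v[6] = max(2+17-1, 4+12-1, 11+11-1, 9+4-1, 17+2-1, 9+0) = 21
One optimal plan: pieces 3 + 3 (1 cut) → $22 − $1 = $21.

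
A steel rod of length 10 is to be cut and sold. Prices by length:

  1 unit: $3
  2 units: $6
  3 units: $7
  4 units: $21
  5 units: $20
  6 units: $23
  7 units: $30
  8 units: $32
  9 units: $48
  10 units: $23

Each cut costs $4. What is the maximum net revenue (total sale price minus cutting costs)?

47

Build r[k] bottom-up: r[k] = max over allowed piece i of (p[i] + r[k−i]) − 4 per cut.
r[1] = 3
r[2] = max(3+3-4, 6+0) = 6
r[3] = max(3+6-4, 6+3-4, 7+0) = 7
r[4] = max(3+7-4, 6+6-4, 7+3-4, 21+0) = 21
r[5] = max(3+21-4, 6+7-4, 7+6-4, 21+3-4, 20+0) = 20
r[6] = max(3+20-4, 6+21-4, 7+7-4, 21+6-4, 20+3-4, 23+0) = 23
r[7] = max(3+23-4, 6+20-4, 7+21-4, …, 23+3-4, 30+0) = 30
r[8] = max(3+30-4, 6+23-4, 7+20-4, …, 30+3-4, 32+0) = 38
r[9] = max(3+38-4, 6+30-4, 7+23-4, …, 32+3-4, 48+0) = 48
r[10] = max(3+48-4, 6+38-4, 7+30-4, …, 48+3-4, 23+0) = 47
One optimal plan: pieces 9 + 1 (1 cut) → $51 − $4 = $47.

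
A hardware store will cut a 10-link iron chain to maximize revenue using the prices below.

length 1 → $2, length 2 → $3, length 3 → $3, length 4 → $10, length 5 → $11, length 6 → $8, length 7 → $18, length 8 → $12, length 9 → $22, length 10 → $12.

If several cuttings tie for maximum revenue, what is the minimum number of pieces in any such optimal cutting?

Consider every possible first cut. r[k] is the best of p[i]+r[k−i] over all sellable i≤k.
r[1] = 2
r[2] = 4  (first piece 1, then r[1]=2)
r[3] = 6  (first piece 1, then r[2]=4)
r[4] = 10
r[5] = 12  (first piece 1, then r[4]=10)
r[6] = 14  (first piece 1, then r[5]=12)
r[7] = 18
r[8] = 20  (first piece 1, then r[7]=18)
r[9] = 22  (first piece 1, then r[8]=20)
r[10] = 24  (first piece 1, then r[9]=22)
Maximum revenue is $24.
Now minimize piece count subject to staying optimal: for each k, pieces[k] = 1 + min over i with p[i]+r[k−i]=r[k] of pieces[k−i].
pieces[7] = 1
pieces[8] = 2
pieces[9] = 1
pieces[10] = 2

2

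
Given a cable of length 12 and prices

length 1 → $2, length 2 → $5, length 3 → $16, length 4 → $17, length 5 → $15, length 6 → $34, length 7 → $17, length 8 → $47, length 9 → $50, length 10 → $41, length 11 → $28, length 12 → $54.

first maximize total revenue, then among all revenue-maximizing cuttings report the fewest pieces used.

2

Consider every possible first cut. r[k] is the best of p[i]+r[k−i] over all sellable i≤k.
r[1] = 2
r[2] = max(2+2, 5+0) = 5
r[3] = max(2+5, 5+2, 16+0) = 16
r[4] = max(2+16, 5+5, 16+2, 17+0) = 18
r[5] = max(2+18, 5+16, 16+5, 17+2, 15+0) = 21
r[6] = max(2+21, 5+18, 16+16, 17+5, 15+2, 34+0) = 34
r[7] = max(2+34, 5+21, 16+18, …, 34+2, 17+0) = 36
r[8] = max(2+36, 5+34, 16+21, …, 17+2, 47+0) = 47
r[9] = max(2+47, 5+36, 16+34, …, 47+2, 50+0) = 50
r[10] = max(2+50, 5+47, 16+36, …, 50+2, 41+0) = 52
r[11] = max(2+52, 5+50, 16+47, …, 41+2, 28+0) = 63
r[12] = max(2+63, 5+52, 16+50, …, 28+2, 54+0) = 68
Maximum revenue is $68.
Now minimize piece count subject to staying optimal: for each k, pieces[k] = 1 + min over i with p[i]+r[k−i]=r[k] of pieces[k−i].
pieces[9] = 1
pieces[10] = 2
pieces[11] = 2
pieces[12] = 2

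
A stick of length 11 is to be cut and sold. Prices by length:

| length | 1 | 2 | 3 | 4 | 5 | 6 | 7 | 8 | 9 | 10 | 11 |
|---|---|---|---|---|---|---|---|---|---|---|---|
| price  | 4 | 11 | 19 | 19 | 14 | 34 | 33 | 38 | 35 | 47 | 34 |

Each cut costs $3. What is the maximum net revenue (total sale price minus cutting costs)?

59

Build v[k] bottom-up: v[k] = max over allowed piece i of (p[i] + v[k−i]) − 3 per cut.
v[1] = 4
v[2] = max(4+4-3, 11+0) = 11
v[3] = max(4+11-3, 11+4-3, 19+0) = 19
v[4] = max(4+19-3, 11+11-3, 19+4-3, 19+0) = 20
v[5] = max(4+20-3, 11+19-3, 19+11-3, 19+4-3, 14+0) = 27
v[6] = max(4+27-3, 11+20-3, 19+19-3, 19+11-3, 14+4-3, 34+0) = 35
v[7] = max(4+35-3, 11+27-3, 19+20-3, …, 34+4-3, 33+0) = 36
v[8] = max(4+36-3, 11+35-3, 19+27-3, …, 33+4-3, 38+0) = 43
v[9] = max(4+43-3, 11+36-3, 19+35-3, …, 38+4-3, 35+0) = 51
v[10] = max(4+51-3, 11+43-3, 19+36-3, …, 35+4-3, 47+0) = 52
v[11] = max(4+52-3, 11+51-3, 19+43-3, …, 47+4-3, 34+0) = 59
One optimal plan: pieces 3 + 3 + 3 + 2 (3 cuts) → $68 − $9 = $59.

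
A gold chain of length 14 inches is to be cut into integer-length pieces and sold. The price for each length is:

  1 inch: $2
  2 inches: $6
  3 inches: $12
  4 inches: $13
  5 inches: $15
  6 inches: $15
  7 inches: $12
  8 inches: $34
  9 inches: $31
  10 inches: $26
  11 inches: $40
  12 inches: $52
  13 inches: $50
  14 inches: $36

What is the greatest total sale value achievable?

Build v[k] bottom-up: v[k] = max over allowed piece i of (p[i] + v[k−i]).
v[1] = 2
v[2] = 6
v[3] = 12
v[4] = 14  (first piece 1, then v[3]=12)
v[5] = 18  (first piece 2, then v[3]=12)
v[6] = 24  (first piece 3, then v[3]=12)
v[7] = 26  (first piece 1, then v[6]=24)
v[8] = 34
v[9] = 36  (first piece 1, then v[8]=34)
v[10] = 40  (first piece 2, then v[8]=34)
v[11] = 46  (first piece 3, then v[8]=34)
v[12] = 52
v[13] = 54  (first piece 1, then v[12]=52)
v[14] = 58  (first piece 2, then v[12]=52)
One optimal cutting: 12 + 2 → $52 + $6 = $58.

58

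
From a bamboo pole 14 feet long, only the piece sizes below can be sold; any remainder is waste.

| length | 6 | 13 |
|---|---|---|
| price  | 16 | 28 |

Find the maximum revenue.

Let best[k] be the best obtainable value from length k. For each k, try every first piece i and keep the best of price[i] + best[k−i].
best[1] = 0
best[2] = 0
best[3] = 0
best[4] = 0
best[5] = 0
best[6] = 16
best[7] = 16
best[8] = 16
best[9] = 16
best[10] = 16
best[11] = 16
best[12] = 32  (first piece 6, then best[6]=16)
best[13] = max(16+16, 28+0) = 32
best[14] = max(16+16, 28+0) = 32
One optimal cutting: pieces 6 + 6 with 2 feet of scrap → $32.

32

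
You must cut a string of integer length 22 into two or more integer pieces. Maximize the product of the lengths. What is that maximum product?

2916

Let P[k] be the best product for length k (with at least one cut). For each first piece i, the rest contributes max(k−i, P[k−i]).
Small cases: P[2]=1, P[3]=2, P[4]=4, P[5]=6, P[6]=9, P[7]=12, P[8]=18, P[9]=27, P[10]=36, P[11]=54, P[12]=81, P[13]=108, P[14]=162, P[15]=243, P[16]=324, P[17]=486.
P[18] = max(1·486, 2·324, 3·243, …, 16·2, 17·1) = 729
P[19] = max(1·729, 2·486, 3·324, …, 17·2, 18·1) = 972
P[20] = max(1·972, 2·729, 3·486, …, 18·2, 19·1) = 1458
P[21] = max(1·1458, 2·972, 3·729, …, 19·2, 20·1) = 2187
P[22] = max(1·2187, 2·1458, 3·972, …, 20·2, 21·1) = 2916
One optimal split: 3 + 3 + 3 + 3 + 3 + 3 + 2 + 2; product 3·3·3·3·3·3·2·2 = 2916.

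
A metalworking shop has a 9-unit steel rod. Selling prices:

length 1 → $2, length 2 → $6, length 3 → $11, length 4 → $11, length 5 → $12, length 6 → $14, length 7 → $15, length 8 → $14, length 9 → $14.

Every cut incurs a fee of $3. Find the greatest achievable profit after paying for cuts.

Let net[k] be the best obtainable value from length k. For each k, try every first piece i and keep the best of price[i] + net[k−i] minus the 3 cut fee when i<k.
net[1] = 2
net[2] = max(2+2-3, 6+0) = 6
net[3] = max(2+6-3, 6+2-3, 11+0) = 11
net[4] = max(2+11-3, 6+6-3, 11+2-3, 11+0) = 11
net[5] = max(2+11-3, 6+11-3, 11+6-3, 11+2-3, 12+0) = 14
net[6] = max(2+14-3, 6+11-3, 11+11-3, 11+6-3, 12+2-3, 14+0) = 19
net[7] = max(2+19-3, 6+14-3, 11+11-3, …, 14+2-3, 15+0) = 19
net[8] = max(2+19-3, 6+19-3, 11+14-3, …, 15+2-3, 14+0) = 22
net[9] = max(2+22-3, 6+19-3, 11+19-3, …, 14+2-3, 14+0) = 27
One optimal plan: pieces 3 + 3 + 3 (2 cuts) → $33 − $6 = $27.

27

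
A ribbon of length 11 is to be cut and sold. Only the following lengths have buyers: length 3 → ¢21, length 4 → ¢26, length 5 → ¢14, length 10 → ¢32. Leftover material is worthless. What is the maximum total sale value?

Let r[k] be the best obtainable value from length k. For each k, try every first piece i and keep the best of price[i] + r[k−i].
r[1] = 0
r[2] = 0
r[3] = 21
r[4] = 26
r[5] = 26
r[6] = 42  (first piece 3, then r[3]=21)
r[7] = 47  (first piece 3, then r[4]=26)
r[8] = 52  (first piece 4, then r[4]=26)
r[9] = 63  (first piece 3, then r[6]=42)
r[10] = 68  (first piece 3, then r[7]=47)
r[11] = 73  (first piece 3, then r[8]=52)
One optimal cutting: 4 + 4 + 3 → ¢73.

73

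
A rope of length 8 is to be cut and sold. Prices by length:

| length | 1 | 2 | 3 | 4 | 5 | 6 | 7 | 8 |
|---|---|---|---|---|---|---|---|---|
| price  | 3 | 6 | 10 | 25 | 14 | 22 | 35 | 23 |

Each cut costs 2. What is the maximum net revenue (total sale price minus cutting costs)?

48

Let v[k] be the best obtainable value from length k. For each k, try every first piece i and keep the best of price[i] + v[k−i] minus the 2 cut fee when i<k.
v[1] = 3
v[2] = 6
v[3] = 10
v[4] = 25
v[5] = 26  (first piece 1, then v[4]=25)
v[6] = 29  (first piece 2, then v[4]=25)
v[7] = 35
v[8] = 48  (first piece 4, then v[4]=25)
One optimal plan: pieces 4 + 4 (1 cut) → 50 − 2 = 48.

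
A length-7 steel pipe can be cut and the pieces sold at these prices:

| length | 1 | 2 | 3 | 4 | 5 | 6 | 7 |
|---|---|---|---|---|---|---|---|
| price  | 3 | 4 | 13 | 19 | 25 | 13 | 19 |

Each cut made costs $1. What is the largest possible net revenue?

31

Build v[k] bottom-up: v[k] = max over allowed piece i of (p[i] + v[k−i]) − 1 per cut.
v[1] = 3
v[2] = max(3+3-1, 4+0) = 5
v[3] = max(3+5-1, 4+3-1, 13+0) = 13
v[4] = max(3+13-1, 4+5-1, 13+3-1, 19+0) = 19
v[5] = max(3+19-1, 4+13-1, 13+5-1, 19+3-1, 25+0) = 25
v[6] = max(3+25-1, 4+19-1, 13+13-1, 19+5-1, 25+3-1, 13+0) = 27
v[7] = max(3+27-1, 4+25-1, 13+19-1, …, 13+3-1, 19+0) = 31
One optimal plan: pieces 4 + 3 (1 cut) → $32 − $1 = $31.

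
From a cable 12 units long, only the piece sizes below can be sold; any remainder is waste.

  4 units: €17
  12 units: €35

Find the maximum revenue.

Let r[k] be the best obtainable value from length k. For each k, try every first piece i and keep the best of price[i] + r[k−i].
r[1] = 0
r[2] = 0
r[3] = 0
r[4] = 17
r[5] = 17
r[6] = 17
r[7] = 17
r[8] = 34  (first piece 4, then r[4]=17)
r[9] = 34
r[10] = 34
r[11] = 34
r[12] = max(17+34, 35+0) = 51
One optimal cutting: 4 + 4 + 4 → €51.

51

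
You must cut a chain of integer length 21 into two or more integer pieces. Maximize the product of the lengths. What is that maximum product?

2187

Fill m[k] for k=2..21: at each k try every first piece i and multiply by the better of (k−i) uncut or m[k−i].
m[2] = 1·max(1,0) = 1·1 = 1
m[3] = 1·max(2,1) = 1·2 = 2
m[4] = 2·max(2,1) = 2·2 = 4
m[5] = 2·max(3,2) = 2·3 = 6
m[6] = 3·max(3,2) = 3·3 = 9
m[7] = 2·max(5,6) = 2·6 = 12
m[8] = 2·max(6,9) = 2·9 = 18
m[9] = 3·max(6,9) = 3·9 = 27
m[10] = 2·max(8,18) = 2·18 = 36
m[11] = 2·max(9,27) = 2·27 = 54
m[12] = 3·max(9,27) = 3·27 = 81
m[13] = 2·max(11,54) = 2·54 = 108
m[14] = 2·max(12,81) = 2·81 = 162
m[15] = 3·max(12,81) = 3·81 = 243
m[16] = 2·max(14,162) = 2·162 = 324
m[17] = 2·max(15,243) = 2·243 = 486
m[18] = 3·max(15,243) = 3·243 = 729
m[19] = 2·max(17,486) = 2·486 = 972
m[20] = 2·max(18,729) = 2·729 = 1458
m[21] = 3·max(18,729) = 3·729 = 2187
One optimal split: 3 + 3 + 3 + 3 + 3 + 3 + 3; product 3·3·3·3·3·3·3 = 2187.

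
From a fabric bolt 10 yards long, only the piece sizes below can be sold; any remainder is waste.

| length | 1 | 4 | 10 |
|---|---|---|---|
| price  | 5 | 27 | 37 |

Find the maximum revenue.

64

Consider every possible first cut. best[k] is the best of p[i]+best[k−i] over all sellable i≤k.
best[1] = 5
best[2] = 10  (first piece 1, then best[1]=5)
best[3] = 15  (first piece 1, then best[2]=10)
best[4] = 27
best[5] = 32  (first piece 1, then best[4]=27)
best[6] = 37  (first piece 1, then best[5]=32)
best[7] = 42  (first piece 1, then best[6]=37)
best[8] = 54  (first piece 4, then best[4]=27)
best[9] = 59  (first piece 1, then best[8]=54)
best[10] = 64  (first piece 1, then best[9]=59)
One optimal cutting: 4 + 4 + 1 + 1 → $64.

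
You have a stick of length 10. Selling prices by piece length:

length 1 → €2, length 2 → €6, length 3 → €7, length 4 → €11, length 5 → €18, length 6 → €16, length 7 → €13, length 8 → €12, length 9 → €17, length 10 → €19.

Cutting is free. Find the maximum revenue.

Let best[k] be the best obtainable value from length k. For each k, try every first piece i and keep the best of price[i] + best[k−i].
best[1] = 2
best[2] = 6
best[3] = 8  (first piece 1, then best[2]=6)
best[4] = 12  (first piece 2, then best[2]=6)
best[5] = 18
best[6] = 20  (first piece 1, then best[5]=18)
best[7] = 24  (first piece 2, then best[5]=18)
best[8] = 26  (first piece 1, then best[7]=24)
best[9] = 30  (first piece 2, then best[7]=24)
best[10] = 36  (first piece 5, then best[5]=18)
One optimal cutting: 5 + 5 → €18 + €18 = €36.

36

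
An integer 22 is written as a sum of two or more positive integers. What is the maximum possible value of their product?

Let f[k] be the best product for length k (with at least one cut). For each first piece i, the rest contributes max(k−i, f[k−i]).
f[2] = 1*max(1,0) = 1*1 = 1
f[3] = max(1*2, 2*1) = 2
f[4] = max(1*3, 2*2, 3*1) = 4
f[5] = max(1*4, 2*3, 3*2, 4*1) = 6
f[6] = max(1*6, 2*4, 3*3, 4*2, 5*1) = 9
f[7] = max(1*9, 2*6, 3*4, 4*3, 5*2, 6*1) = 12
f[8] = max(1*12, 2*9, 3*6, …, 6*2, 7*1) = 18
f[9] = max(1*18, 2*12, 3*9, …, 7*2, 8*1) = 27
f[10] = max(1*27, 2*18, 3*12, …, 8*2, 9*1) = 36
f[11] = max(1*36, 2*27, 3*18, …, 9*2, 10*1) = 54
f[12] = max(1*54, 2*36, 3*27, …, 10*2, 11*1) = 81
f[13] = max(1*81, 2*54, 3*36, …, 11*2, 12*1) = 108
f[14] = max(1*108, 2*81, 3*54, …, 12*2, 13*1) = 162
f[15] = max(1*162, 2*108, 3*81, …, 13*2, 14*1) = 243
f[16] = max(1*243, 2*162, 3*108, …, 14*2, 15*1) = 324
f[17] = max(1*324, 2*243, 3*162, …, 15*2, 16*1) = 486
f[18] = max(1*486, 2*324, 3*243, …, 16*2, 17*1) = 729
f[19] = max(1*729, 2*486, 3*324, …, 17*2, 18*1) = 972
f[20] = max(1*972, 2*729, 3*486, …, 18*2, 19*1) = 1458
f[21] = max(1*1458, 2*972, 3*729, …, 19*2, 20*1) = 2187
f[22] = max(1*2187, 2*1458, 3*972, …, 20*2, 21*1) = 2916
One optimal split: 3 + 3 + 3 + 3 + 3 + 3 + 2 + 2; product 3*3*3*3*3*3*2*2 = 2916.

2916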